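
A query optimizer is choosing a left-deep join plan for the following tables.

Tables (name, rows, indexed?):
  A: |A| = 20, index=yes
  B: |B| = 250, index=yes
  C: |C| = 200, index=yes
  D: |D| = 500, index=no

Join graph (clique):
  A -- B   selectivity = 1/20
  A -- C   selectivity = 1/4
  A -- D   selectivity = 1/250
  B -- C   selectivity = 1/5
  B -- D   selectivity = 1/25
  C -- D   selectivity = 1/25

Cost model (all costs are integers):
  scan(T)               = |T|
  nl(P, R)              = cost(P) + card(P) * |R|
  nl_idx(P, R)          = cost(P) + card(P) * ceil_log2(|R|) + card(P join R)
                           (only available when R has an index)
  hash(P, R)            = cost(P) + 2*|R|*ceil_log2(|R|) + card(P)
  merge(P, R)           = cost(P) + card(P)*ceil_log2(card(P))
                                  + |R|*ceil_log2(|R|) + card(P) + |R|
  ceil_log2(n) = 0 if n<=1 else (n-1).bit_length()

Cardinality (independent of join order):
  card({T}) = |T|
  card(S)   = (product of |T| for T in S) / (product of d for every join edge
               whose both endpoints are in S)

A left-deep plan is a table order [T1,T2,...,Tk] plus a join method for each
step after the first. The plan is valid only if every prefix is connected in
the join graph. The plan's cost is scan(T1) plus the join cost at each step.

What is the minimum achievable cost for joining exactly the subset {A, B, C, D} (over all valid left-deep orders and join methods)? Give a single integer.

Selinger DP over subsets of {A,B,C,D}:
  {A}: scan cost=20, card=20
  {B}: scan cost=250, card=250
  {C}: scan cost=200, card=200
  {D}: scan cost=500, card=500
  {AB}: card=250; try (B,nl_idx)→430, (A,hash)→700, (A,nl_idx)→1750, (B,merge)→2390, (A,merge)→2620, (B,hash)→4040 …(+2); best=430 via (B,nl_idx)
  {AC}: card=1000; try (A,hash)→600, (C,nl_idx)→1180, (C,merge)→1940, (A,merge)→2120, (A,nl_idx)→2200, (C,hash)→3240 …(+2); best=600 via (A,hash)
  {AD}: card=40; try (A,hash)→1200, (A,nl_idx)→3040, (D,merge)→5140, (A,merge)→5620, (D,hash)→9040, (D,nl)→10020 …(+1); best=1200 via (A,hash)
  {BC}: card=10000; try (C,hash)→3700, (B,merge)→4250, (C,merge)→4300, (B,hash)→4400, (B,nl_idx)→11800, (C,nl_idx)→12250 …(+2); best=3700 via (C,hash)
  {BD}: card=5000; try (B,hash)→5000, (D,merge)→7500, (B,merge)→7750, (D,hash)→9500, (B,nl_idx)→9500, (D,nl)→125250 …(+1); best=5000 via (B,hash)
  {CD}: card=4000; try (C,hash)→4200, (D,merge)→7000, (C,merge)→7300, (C,nl_idx)→8500, (D,hash)→9400, (D,nl)→100200 …(+1); best=4200 via (C,hash)
  {ABC}: card=2500; try (C,hash)→3880, (C,merge)→4480, (C,nl_idx)→4930, (B,hash)→5600, (B,nl_idx)→11100, (B,merge)→13850 …(+6); best=3880 via (C,hash)
  {ABD}: card=20; try (B,nl_idx)→1540, (B,merge)→3730, (B,hash)→5240, (D,merge)→7680, (D,hash)→9680, (A,hash)→10200 …(+5); best=1540 via (B,nl_idx)
  {ACD}: card=80; try (C,nl_idx)→1600, (C,merge)→3280, (C,hash)→4440, (A,hash)→8400, (C,nl)→9200, (D,hash)→10600 …(+5); best=1600 via (C,nl_idx)
  {BCD}: card=8000; try (B,hash)→12200, (C,hash)→13200, (D,hash)→22700, (B,nl_idx)→44200, (C,nl_idx)→53000, (B,merge)→58450 …(+5); best=12200 via (B,hash)
  {ABCD}: card=8; try (C,nl_idx)→1708, (B,nl_idx)→2248, (C,merge)→3460, (B,merge)→4490, (C,hash)→4760, (C,nl)→5540 …(+9); best=1708 via (C,nl_idx)

1708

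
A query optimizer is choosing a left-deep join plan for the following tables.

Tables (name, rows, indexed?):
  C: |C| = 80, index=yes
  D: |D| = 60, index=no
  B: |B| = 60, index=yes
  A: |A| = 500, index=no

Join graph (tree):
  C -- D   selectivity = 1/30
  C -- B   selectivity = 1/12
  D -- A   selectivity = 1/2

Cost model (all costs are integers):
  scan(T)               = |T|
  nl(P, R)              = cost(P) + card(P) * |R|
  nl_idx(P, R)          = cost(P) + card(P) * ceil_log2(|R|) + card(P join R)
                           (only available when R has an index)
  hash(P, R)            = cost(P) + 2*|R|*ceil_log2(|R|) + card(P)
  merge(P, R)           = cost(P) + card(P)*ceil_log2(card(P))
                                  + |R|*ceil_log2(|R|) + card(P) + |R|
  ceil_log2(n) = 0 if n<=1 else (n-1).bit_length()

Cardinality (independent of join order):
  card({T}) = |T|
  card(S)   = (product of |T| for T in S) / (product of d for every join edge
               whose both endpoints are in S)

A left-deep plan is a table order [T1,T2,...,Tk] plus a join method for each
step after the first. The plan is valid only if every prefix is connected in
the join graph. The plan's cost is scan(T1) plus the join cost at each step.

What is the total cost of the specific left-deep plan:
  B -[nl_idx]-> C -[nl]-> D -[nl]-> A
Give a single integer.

424880

step 1: scan B: cost=60, card=60
step 2: join C via nl_idx
    card(P join C) = 60*80/(12) = 400
    cost = 60 + 60*7 + 400 = 880
step 3: join D via nl
    card(P join D) = 400*60/(30) = 800
    cost = 880 + 400*60 = 24880
step 4: join A via nl
    card(P join A) = 800*500/(2) = 200000
    cost = 24880 + 800*500 = 424880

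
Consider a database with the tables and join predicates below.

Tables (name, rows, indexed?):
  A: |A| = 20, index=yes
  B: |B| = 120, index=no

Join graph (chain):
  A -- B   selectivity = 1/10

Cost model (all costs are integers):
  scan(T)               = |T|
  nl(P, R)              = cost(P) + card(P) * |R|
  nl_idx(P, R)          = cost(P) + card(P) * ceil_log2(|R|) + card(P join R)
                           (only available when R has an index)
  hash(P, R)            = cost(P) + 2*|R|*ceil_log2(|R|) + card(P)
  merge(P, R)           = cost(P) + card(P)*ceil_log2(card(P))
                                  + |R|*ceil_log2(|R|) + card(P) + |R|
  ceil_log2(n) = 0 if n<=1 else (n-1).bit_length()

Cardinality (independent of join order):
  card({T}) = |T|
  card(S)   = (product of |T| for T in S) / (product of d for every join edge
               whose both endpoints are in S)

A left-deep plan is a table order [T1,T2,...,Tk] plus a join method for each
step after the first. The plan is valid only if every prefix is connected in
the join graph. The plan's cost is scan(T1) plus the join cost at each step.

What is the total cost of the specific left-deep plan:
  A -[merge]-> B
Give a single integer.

1100

step 1: scan A: cost=20, card=20
step 2: join B via merge
    card(P join B) = 20*120/(10) = 240
    cost = 20 + 20*5 + 120*7 + 20 + 120 = 1100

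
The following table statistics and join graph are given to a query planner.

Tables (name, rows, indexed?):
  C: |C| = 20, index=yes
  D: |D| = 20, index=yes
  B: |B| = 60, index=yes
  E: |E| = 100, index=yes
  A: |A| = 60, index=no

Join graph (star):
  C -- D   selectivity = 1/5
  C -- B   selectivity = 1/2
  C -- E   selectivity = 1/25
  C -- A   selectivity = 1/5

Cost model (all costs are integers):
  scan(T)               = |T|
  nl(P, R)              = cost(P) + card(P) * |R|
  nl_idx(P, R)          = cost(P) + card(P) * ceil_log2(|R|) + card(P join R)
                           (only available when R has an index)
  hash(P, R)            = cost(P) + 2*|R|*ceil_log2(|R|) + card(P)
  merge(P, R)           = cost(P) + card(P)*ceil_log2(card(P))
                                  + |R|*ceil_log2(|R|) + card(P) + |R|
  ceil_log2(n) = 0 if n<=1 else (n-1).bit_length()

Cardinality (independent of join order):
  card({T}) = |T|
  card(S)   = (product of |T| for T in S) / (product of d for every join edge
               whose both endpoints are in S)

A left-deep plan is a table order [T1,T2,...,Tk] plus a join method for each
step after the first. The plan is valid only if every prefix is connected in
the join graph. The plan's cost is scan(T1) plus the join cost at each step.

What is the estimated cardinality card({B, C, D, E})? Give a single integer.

Tables in S: B(60), C(20), D(20), E(100)
Edges inside S: C-D(d=5), C-B(d=2), C-E(d=25)
numerator = 60 * 20 * 20 * 100 = 2400000
denominator = 5 * 2 * 25 = 250
card(S) = 2400000 / 250 = 9600

9600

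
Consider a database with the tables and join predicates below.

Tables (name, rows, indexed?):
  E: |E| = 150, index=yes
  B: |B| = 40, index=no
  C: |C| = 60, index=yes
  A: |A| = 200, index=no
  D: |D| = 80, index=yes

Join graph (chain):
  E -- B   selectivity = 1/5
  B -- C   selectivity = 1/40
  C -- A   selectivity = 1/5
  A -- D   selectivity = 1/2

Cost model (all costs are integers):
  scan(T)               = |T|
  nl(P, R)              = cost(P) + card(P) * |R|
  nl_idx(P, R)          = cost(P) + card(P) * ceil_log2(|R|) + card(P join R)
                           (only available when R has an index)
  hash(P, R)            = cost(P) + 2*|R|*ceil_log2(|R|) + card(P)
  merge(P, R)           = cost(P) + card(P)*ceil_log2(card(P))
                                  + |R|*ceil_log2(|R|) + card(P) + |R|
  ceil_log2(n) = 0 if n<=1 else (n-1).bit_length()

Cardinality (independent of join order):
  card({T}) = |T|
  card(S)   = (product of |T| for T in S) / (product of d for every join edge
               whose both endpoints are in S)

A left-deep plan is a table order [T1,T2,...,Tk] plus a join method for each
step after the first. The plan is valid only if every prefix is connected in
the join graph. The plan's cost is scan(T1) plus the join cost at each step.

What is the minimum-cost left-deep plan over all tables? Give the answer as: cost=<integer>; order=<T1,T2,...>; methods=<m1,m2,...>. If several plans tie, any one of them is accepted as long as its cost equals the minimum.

cost=80230; order=B,C,E,A,D; methods=nl_idx,merge,hash,hash

Selinger DP (subsets sized 1..n):
  {E}: scan cost=150, card=150
  {B}: scan cost=40, card=40
  {C}: scan cost=60, card=60
  {A}: scan cost=200, card=200
  {D}: scan cost=80, card=80
  {BE}: card=1200; try (B,hash)→780, (E,nl_idx)→1560, (E,merge)→1670, (B,merge)→1780, (E,hash)→2480, (E,nl)→6040 …(+1); best=780 via (B,hash)
  {BC}: card=60; try (C,nl_idx)→340, (B,hash)→600, (C,merge)→740, (B,merge)→760, (C,hash)→800, (C,nl)→2440 …(+1); best=340 via (C,nl_idx)
  {AC}: card=2400; try (C,hash)→1120, (A,merge)→2280, (C,merge)→2420, (A,hash)→3320, (C,nl_idx)→3800, (A,nl)→12060 …(+1); best=1120 via (C,hash)
  {AD}: card=8000; try (D,hash)→1520, (A,merge)→2520, (D,merge)→2640, (A,hash)→3360, (D,nl_idx)→9600, (A,nl)→16080 …(+1); best=1520 via (D,hash)
  {BCE}: card=1800; try (E,merge)→2110, (E,nl_idx)→2620, (C,hash)→2700, (E,hash)→2800, (E,nl)→9340, (C,nl_idx)→9780 …(+2); best=2110 via (E,merge)
  {ABC}: card=2400; try (A,merge)→2560, (A,hash)→3600, (B,hash)→4000, (A,nl)→12340, (B,merge)→32600, (B,nl)→97120; best=2560 via (A,merge)
  {ACD}: card=96000; try (D,hash)→4640, (C,hash)→10240, (D,merge)→32960, (D,nl_idx)→113920, (C,merge)→113940, (C,nl_idx)→145520 …(+2); best=4640 via (D,hash)
  {ABCE}: card=72000; try (A,hash)→7110, (E,hash)→7360, (A,merge)→25510, (E,merge)→35110, (E,nl_idx)→93760, (A,nl)→362110 …(+1); best=7110 via (A,hash)
  {ABCD}: card=96000; try (D,hash)→6080, (D,merge)→34400, (B,hash)→101120, (D,nl_idx)→115360, (D,nl)→194560, (B,merge)→1732920 …(+1); best=6080 via (D,hash)
  {ABCDE}: card=2880000; try (D,hash)→80230, (E,hash)→104480, (D,merge)→1303750, (E,merge)→1735430, (D,nl_idx)→3391110, (E,nl_idx)→3654080 …(+2); best=80230 via (D,hash)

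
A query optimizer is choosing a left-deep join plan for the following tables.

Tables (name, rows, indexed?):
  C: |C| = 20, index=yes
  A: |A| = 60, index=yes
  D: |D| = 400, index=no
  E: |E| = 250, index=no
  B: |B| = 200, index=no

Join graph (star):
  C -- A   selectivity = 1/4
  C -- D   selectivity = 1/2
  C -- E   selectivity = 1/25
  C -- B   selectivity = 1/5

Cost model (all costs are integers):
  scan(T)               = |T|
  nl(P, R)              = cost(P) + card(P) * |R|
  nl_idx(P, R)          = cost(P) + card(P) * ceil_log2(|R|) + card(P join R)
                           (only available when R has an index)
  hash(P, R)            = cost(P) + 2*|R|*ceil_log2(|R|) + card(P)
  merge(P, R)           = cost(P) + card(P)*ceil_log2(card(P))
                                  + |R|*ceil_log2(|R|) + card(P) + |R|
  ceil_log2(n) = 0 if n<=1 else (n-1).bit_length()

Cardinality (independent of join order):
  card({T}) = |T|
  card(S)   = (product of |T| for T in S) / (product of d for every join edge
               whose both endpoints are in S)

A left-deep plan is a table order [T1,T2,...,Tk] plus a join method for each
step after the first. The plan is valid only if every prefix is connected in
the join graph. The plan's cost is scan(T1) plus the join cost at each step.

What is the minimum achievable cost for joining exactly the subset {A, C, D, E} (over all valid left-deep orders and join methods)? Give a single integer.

11820

Selinger DP over subsets of {A,C,D,E}:
  {C}: scan cost=20, card=20
  {A}: scan cost=60, card=60
  {D}: scan cost=400, card=400
  {E}: scan cost=250, card=250
  {AC}: card=300; try (C,hash)→320, (A,nl_idx)→440, (A,merge)→560, (C,merge)→600, (C,nl_idx)→660, (A,hash)→760 …(+2); best=320 via (C,hash)
  {CD}: card=4000; try (C,hash)→1000, (D,merge)→4140, (C,merge)→4520, (C,nl_idx)→6400, (D,hash)→7240, (D,nl)→8020 …(+1); best=1000 via (C,hash)
  {CE}: card=200; try (C,hash)→700, (C,nl_idx)→1700, (E,merge)→2390, (C,merge)→2620, (E,hash)→4040, (E,nl)→5020 …(+1); best=700 via (C,hash)
  {ACD}: card=60000; try (A,hash)→5720, (D,merge)→7320, (D,hash)→7820, (A,merge)→53420, (A,nl_idx)→85000, (D,nl)→120320 …(+1); best=5720 via (A,hash)
  {ACE}: card=3000; try (A,hash)→1620, (A,merge)→2920, (E,hash)→4620, (A,nl_idx)→4900, (E,merge)→5570, (A,nl)→12700 …(+1); best=1620 via (A,hash)
  {CDE}: card=40000; try (D,merge)→6500, (D,hash)→8100, (E,hash)→9000, (E,merge)→55250, (D,nl)→80700, (E,nl)→1001000; best=6500 via (D,merge)
  {ACDE}: card=600000; try (D,hash)→11820, (D,merge)→44620, (A,hash)→47220, (E,hash)→69720, (A,merge)→686920, (A,nl_idx)→846500 …(+4); best=11820 via (D,hash)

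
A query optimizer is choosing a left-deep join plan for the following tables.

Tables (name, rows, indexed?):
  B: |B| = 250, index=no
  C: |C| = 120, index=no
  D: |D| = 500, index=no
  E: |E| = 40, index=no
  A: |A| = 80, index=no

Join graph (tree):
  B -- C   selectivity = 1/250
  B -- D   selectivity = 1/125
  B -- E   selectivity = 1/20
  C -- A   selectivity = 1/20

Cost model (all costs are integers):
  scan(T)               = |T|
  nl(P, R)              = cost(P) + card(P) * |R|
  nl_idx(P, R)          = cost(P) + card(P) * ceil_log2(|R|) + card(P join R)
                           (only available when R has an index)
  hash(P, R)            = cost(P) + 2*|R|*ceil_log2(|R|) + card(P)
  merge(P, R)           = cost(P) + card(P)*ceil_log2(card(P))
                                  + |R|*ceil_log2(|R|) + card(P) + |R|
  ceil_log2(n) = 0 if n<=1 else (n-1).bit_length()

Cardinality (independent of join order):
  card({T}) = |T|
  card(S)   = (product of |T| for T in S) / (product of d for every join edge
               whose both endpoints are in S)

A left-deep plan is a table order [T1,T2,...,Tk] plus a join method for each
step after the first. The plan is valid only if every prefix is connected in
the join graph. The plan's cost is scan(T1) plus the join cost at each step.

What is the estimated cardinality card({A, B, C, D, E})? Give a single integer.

Tables in S: A(80), B(250), C(120), D(500), E(40)
Edges inside S: B-C(d=250), B-D(d=125), B-E(d=20), C-A(d=20)
numerator = 80 * 250 * 120 * 500 * 40 = 48000000000
denominator = 250 * 125 * 20 * 20 = 12500000
card(S) = 48000000000 / 12500000 = 3840

3840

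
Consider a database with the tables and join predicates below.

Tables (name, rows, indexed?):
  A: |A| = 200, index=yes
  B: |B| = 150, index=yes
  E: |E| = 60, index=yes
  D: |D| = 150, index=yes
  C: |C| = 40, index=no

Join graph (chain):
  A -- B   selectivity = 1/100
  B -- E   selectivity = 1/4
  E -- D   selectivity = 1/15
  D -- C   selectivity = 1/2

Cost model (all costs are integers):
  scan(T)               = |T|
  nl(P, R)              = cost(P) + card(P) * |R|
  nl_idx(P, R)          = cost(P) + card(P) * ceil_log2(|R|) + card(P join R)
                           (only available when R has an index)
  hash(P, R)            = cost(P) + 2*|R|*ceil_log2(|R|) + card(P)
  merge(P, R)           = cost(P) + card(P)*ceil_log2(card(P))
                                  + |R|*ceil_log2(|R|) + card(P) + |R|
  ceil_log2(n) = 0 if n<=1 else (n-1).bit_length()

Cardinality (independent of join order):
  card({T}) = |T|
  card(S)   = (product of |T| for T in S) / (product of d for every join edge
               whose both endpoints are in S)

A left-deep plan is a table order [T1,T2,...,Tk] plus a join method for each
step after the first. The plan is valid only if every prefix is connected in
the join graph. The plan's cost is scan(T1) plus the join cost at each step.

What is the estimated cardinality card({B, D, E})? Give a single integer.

Tables in S: B(150), D(150), E(60)
Edges inside S: B-E(d=4), E-D(d=15)
numerator = 150 * 150 * 60 = 1350000
denominator = 4 * 15 = 60
card(S) = 1350000 / 60 = 22500

22500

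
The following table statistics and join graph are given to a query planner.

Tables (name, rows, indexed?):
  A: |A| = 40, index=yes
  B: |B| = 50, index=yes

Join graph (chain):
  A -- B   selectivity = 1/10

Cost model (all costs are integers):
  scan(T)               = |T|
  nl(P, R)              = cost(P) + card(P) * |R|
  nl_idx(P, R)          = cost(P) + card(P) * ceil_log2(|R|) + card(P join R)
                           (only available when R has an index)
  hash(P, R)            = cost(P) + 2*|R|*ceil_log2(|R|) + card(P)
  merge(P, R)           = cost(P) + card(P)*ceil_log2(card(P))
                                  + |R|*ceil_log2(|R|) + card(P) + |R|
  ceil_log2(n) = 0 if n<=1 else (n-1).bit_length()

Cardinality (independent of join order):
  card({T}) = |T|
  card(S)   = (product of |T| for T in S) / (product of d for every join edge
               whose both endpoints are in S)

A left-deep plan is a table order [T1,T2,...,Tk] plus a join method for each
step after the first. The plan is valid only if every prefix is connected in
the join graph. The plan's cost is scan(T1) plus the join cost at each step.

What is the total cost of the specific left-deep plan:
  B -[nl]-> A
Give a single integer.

2050

step 1: scan B: cost=50, card=50
step 2: join A via nl
    card(P join A) = 50*40/(10) = 200
    cost = 50 + 50*40 = 2050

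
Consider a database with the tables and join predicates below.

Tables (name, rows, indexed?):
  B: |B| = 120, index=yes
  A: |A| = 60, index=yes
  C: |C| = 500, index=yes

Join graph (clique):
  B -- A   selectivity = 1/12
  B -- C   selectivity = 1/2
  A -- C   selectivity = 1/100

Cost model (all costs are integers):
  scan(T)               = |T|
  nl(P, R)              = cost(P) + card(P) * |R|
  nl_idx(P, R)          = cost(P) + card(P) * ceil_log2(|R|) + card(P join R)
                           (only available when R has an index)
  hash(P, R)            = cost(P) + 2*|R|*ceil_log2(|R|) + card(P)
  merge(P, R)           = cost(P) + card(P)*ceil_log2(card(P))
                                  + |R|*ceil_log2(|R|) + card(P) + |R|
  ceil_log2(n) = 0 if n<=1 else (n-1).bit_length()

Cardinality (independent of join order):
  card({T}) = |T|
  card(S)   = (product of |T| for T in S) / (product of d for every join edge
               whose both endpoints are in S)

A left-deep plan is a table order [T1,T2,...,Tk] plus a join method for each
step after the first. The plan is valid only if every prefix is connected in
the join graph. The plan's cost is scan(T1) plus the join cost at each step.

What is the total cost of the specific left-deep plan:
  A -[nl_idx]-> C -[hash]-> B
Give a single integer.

step 1: scan A: cost=60, card=60
step 2: join C via nl_idx
    card(P join C) = 60*500/(100) = 300
    cost = 60 + 60*9 + 300 = 900
step 3: join B via hash
    card(P join B) = 300*120/(12*2) = 1500
    cost = 900 + 2*120*7 + 300 = 2880

2880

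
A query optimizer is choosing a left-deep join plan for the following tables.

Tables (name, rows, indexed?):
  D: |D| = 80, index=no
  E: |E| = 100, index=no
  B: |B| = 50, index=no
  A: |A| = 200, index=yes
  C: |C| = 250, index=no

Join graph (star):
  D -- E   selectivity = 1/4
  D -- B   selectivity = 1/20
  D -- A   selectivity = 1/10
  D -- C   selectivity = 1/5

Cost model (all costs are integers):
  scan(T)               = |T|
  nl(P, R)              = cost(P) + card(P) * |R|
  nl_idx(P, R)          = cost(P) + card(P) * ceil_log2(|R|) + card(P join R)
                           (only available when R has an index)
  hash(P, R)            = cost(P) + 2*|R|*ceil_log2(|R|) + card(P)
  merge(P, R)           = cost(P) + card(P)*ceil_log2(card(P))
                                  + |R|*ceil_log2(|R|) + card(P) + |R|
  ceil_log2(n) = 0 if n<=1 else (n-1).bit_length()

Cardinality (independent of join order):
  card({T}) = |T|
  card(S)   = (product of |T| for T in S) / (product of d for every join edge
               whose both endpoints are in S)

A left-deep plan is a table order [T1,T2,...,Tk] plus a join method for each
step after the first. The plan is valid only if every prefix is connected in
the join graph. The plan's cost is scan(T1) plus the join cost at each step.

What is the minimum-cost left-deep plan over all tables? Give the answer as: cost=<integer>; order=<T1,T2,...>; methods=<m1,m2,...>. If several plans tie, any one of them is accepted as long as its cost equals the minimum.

Selinger DP (subsets sized 1..n):
  {D}: scan cost=80, card=80
  {E}: scan cost=100, card=100
  {B}: scan cost=50, card=50
  {A}: scan cost=200, card=200
  {C}: scan cost=250, card=250
  {DE}: card=2000; try (D,hash)→1320, (E,merge)→1520, (D,merge)→1540, (E,hash)→1560, (E,nl)→8080, (D,nl)→8100; best=1320 via (D,hash)
  {BD}: card=200; try (B,hash)→760, (D,merge)→1040, (B,merge)→1070, (D,hash)→1220, (D,nl)→4050, (B,nl)→4080; best=760 via (B,hash)
  {AD}: card=1600; try (D,hash)→1520, (A,nl_idx)→2320, (A,merge)→2520, (D,merge)→2640, (A,hash)→3360, (A,nl)→16080 …(+1); best=1520 via (D,hash)
  {CD}: card=4000; try (D,hash)→1620, (C,merge)→2970, (D,merge)→3140, (C,hash)→4160, (C,nl)→20080, (D,nl)→20250; best=1620 via (D,hash)
  {BDE}: card=5000; try (E,hash)→2360, (E,merge)→3360, (B,hash)→3920, (E,nl)→20760, (B,merge)→25670, (B,nl)→101320; best=2360 via (E,hash)
  {ADE}: card=40000; try (E,hash)→4520, (A,hash)→6520, (E,merge)→21520, (A,merge)→27120, (A,nl_idx)→57320, (E,nl)→161520 …(+1); best=4520 via (E,hash)
  {CDE}: card=100000; try (E,hash)→7020, (C,hash)→7320, (C,merge)→27570, (E,merge)→54420, (E,nl)→401620, (C,nl)→501320; best=7020 via (E,hash)
  {ABD}: card=4000; try (B,hash)→3720, (A,hash)→4160, (A,merge)→4360, (A,nl_idx)→6360, (B,merge)→21070, (A,nl)→40760 …(+1); best=3720 via (B,hash)
  {BCD}: card=10000; try (C,merge)→4810, (C,hash)→4960, (B,hash)→6220, (C,nl)→50760, (B,merge)→53970, (B,nl)→201620; best=4810 via (C,merge)
  {ACD}: card=80000; try (C,hash)→7120, (A,hash)→8820, (C,merge)→22970, (A,merge)→55420, (A,nl_idx)→113620, (C,nl)→401520 …(+1); best=7120 via (C,hash)
  {ABDE}: card=100000; try (E,hash)→9120, (A,hash)→10560, (B,hash)→45120, (E,merge)→56520, (A,merge)→74160, (A,nl_idx)→142360 …(+4); best=9120 via (E,hash)
  {BCDE}: card=250000; try (C,hash)→11360, (E,hash)→16210, (C,merge)→74610, (B,hash)→107620, (E,merge)→155610, (E,nl)→1004810 …(+3); best=11360 via (C,hash)
  {ACDE}: card=2000000; try (C,hash)→48520, (E,hash)→88520, (A,hash)→110220, (C,merge)→686770, (E,merge)→1447920, (A,merge)→1808820 …(+4); best=48520 via (C,hash)
  {ABCD}: card=200000; try (C,hash)→11720, (A,hash)→18010, (C,merge)→57970, (B,hash)→87720, (A,merge)→156610, (A,nl_idx)→284810 …(+4); best=11720 via (C,hash)
  {ABCDE}: card=5000000; try (C,hash)→113120, (E,hash)→213120, (A,hash)→264560, (C,merge)→1811370, (B,hash)→2049120, (E,merge)→3812520 …(+7); best=113120 via (C,hash)

cost=113120; order=A,D,B,E,C; methods=hash,hash,hash,hash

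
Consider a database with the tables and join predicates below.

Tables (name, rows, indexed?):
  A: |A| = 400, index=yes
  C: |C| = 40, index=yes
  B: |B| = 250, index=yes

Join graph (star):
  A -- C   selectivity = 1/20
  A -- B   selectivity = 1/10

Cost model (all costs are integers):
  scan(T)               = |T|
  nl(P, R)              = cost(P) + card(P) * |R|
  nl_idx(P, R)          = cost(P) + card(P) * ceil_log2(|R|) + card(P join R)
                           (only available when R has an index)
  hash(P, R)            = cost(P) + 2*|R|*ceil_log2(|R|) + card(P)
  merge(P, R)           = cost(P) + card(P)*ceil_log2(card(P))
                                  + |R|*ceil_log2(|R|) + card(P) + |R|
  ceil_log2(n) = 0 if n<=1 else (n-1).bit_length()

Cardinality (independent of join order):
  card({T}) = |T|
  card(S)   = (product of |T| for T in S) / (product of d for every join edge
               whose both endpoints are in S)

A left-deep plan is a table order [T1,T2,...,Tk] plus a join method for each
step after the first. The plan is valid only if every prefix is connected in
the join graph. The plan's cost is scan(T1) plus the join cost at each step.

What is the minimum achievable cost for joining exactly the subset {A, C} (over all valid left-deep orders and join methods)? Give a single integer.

Selinger DP over subsets of {A,C}:
  {A}: scan cost=400, card=400
  {C}: scan cost=40, card=40
  {AC}: card=800; try (A,nl_idx)→1200, (C,hash)→1280, (C,nl_idx)→3600, (A,merge)→4320, (C,merge)→4680, (A,hash)→7280 …(+2); best=1200 via (A,nl_idx)

1200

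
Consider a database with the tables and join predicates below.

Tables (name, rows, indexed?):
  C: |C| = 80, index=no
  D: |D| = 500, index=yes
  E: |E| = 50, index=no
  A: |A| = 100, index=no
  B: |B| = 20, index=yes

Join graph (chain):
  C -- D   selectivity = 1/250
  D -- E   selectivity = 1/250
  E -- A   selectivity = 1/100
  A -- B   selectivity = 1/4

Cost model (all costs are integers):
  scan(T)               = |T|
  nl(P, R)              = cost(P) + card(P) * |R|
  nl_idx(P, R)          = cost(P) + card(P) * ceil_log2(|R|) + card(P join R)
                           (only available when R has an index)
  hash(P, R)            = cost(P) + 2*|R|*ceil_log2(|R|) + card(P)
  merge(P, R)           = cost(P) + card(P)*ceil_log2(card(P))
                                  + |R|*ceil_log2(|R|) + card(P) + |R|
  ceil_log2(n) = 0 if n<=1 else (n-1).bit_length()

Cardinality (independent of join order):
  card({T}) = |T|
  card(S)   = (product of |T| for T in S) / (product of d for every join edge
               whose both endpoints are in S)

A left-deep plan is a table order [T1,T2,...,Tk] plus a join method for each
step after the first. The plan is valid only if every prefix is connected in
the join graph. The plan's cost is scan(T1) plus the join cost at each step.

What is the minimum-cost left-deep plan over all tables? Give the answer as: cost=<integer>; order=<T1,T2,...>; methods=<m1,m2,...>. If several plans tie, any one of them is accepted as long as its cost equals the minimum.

Selinger DP (subsets sized 1..n):
  {C}: scan cost=80, card=80
  {D}: scan cost=500, card=500
  {E}: scan cost=50, card=50
  {A}: scan cost=100, card=100
  {B}: scan cost=20, card=20
  {CD}: card=160; try (D,nl_idx)→960, (C,hash)→2120, (D,merge)→5720, (C,merge)→6140, (D,hash)→9160, (D,nl)→40080 …(+1); best=960 via (D,nl_idx)
  {DE}: card=100; try (D,nl_idx)→600, (E,hash)→1600, (D,merge)→5400, (E,merge)→5850, (D,hash)→9100, (D,nl)→25050 …(+1); best=600 via (D,nl_idx)
  {AE}: card=50; try (E,hash)→800, (A,merge)→1200, (E,merge)→1250, (A,hash)→1500, (A,nl)→5050, (E,nl)→5100; best=800 via (E,hash)
  {AB}: card=500; try (B,hash)→400, (A,merge)→940, (B,merge)→1020, (B,nl_idx)→1100, (A,hash)→1440, (A,nl)→2020 …(+1); best=400 via (B,hash)
  {CDE}: card=32; try (E,hash)→1720, (C,hash)→1820, (C,merge)→2040, (E,merge)→2750, (C,nl)→8600, (E,nl)→8960; best=1720 via (E,hash)
  {ADE}: card=100; try (D,nl_idx)→1350, (A,hash)→2100, (A,merge)→2200, (D,merge)→6150, (D,hash)→9850, (A,nl)→10600 …(+1); best=1350 via (D,nl_idx)
  {ABE}: card=250; try (B,hash)→1050, (B,merge)→1270, (B,nl_idx)→1300, (E,hash)→1500, (B,nl)→1800, (E,merge)→5750 …(+1); best=1050 via (B,hash)
  {ACDE}: card=32; try (C,hash)→2570, (A,merge)→2712, (C,merge)→2790, (A,hash)→3152, (A,nl)→4920, (C,nl)→9350; best=2570 via (C,hash)
  {ABDE}: card=500; try (B,hash)→1650, (B,merge)→2270, (B,nl_idx)→2350, (B,nl)→3350, (D,nl_idx)→3800, (D,merge)→8300 …(+2); best=1650 via (B,hash)
  {ABCDE}: card=160; try (B,hash)→2802, (B,merge)→2882, (B,nl_idx)→2890, (B,nl)→3210, (C,hash)→3270, (C,merge)→7290 …(+1); best=2802 via (B,hash)

cost=2802; order=A,E,D,C,B; methods=hash,nl_idx,hash,hash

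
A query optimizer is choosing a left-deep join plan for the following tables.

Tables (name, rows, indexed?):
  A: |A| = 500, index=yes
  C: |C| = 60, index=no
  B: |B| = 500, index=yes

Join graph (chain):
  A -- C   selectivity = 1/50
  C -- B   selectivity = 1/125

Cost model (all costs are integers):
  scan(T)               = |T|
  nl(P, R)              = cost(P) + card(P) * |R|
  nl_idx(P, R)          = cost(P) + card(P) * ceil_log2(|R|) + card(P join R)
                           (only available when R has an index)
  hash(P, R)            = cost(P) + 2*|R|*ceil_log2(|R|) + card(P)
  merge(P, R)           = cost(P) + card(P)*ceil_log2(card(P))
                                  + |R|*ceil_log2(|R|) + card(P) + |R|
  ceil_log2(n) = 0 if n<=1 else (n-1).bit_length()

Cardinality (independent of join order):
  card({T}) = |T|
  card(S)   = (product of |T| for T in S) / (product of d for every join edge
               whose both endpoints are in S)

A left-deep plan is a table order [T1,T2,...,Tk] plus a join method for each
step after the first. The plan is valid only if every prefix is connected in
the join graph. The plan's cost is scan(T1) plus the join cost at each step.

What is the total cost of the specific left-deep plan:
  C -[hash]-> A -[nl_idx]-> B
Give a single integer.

16920

step 1: scan C: cost=60, card=60
step 2: join A via hash
    card(P join A) = 60*500/(50) = 600
    cost = 60 + 2*500*9 + 60 = 9120
step 3: join B via nl_idx
    card(P join B) = 600*500/(125) = 2400
    cost = 9120 + 600*9 + 2400 = 16920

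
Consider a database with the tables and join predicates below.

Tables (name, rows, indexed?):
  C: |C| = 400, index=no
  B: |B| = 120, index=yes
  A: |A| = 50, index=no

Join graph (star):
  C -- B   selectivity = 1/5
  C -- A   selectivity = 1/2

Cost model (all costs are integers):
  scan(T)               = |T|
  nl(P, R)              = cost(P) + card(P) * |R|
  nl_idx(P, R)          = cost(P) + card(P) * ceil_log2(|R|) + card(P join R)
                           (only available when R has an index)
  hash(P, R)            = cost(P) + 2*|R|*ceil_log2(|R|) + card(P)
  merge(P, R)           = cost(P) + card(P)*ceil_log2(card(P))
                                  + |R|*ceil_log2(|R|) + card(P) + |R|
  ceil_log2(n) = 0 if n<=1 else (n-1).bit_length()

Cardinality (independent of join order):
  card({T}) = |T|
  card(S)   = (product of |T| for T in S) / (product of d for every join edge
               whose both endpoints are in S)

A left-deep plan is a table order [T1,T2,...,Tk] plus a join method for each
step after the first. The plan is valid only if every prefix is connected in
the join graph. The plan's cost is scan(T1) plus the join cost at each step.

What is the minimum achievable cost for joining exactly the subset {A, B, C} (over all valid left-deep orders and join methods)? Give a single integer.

12680

Selinger DP over subsets of {A,B,C}:
  {C}: scan cost=400, card=400
  {B}: scan cost=120, card=120
  {A}: scan cost=50, card=50
  {BC}: card=9600; try (B,hash)→2480, (C,merge)→5080, (B,merge)→5360, (C,hash)→7440, (B,nl_idx)→12800, (C,nl)→48120 …(+1); best=2480 via (B,hash)
  {AC}: card=10000; try (A,hash)→1400, (C,merge)→4400, (A,merge)→4750, (C,hash)→7300, (C,nl)→20050, (A,nl)→20400; best=1400 via (A,hash)
  {ABC}: card=240000; try (A,hash)→12680, (B,hash)→13080, (A,merge)→146830, (B,merge)→152360, (B,nl_idx)→311400, (A,nl)→482480 …(+1); best=12680 via (A,hash)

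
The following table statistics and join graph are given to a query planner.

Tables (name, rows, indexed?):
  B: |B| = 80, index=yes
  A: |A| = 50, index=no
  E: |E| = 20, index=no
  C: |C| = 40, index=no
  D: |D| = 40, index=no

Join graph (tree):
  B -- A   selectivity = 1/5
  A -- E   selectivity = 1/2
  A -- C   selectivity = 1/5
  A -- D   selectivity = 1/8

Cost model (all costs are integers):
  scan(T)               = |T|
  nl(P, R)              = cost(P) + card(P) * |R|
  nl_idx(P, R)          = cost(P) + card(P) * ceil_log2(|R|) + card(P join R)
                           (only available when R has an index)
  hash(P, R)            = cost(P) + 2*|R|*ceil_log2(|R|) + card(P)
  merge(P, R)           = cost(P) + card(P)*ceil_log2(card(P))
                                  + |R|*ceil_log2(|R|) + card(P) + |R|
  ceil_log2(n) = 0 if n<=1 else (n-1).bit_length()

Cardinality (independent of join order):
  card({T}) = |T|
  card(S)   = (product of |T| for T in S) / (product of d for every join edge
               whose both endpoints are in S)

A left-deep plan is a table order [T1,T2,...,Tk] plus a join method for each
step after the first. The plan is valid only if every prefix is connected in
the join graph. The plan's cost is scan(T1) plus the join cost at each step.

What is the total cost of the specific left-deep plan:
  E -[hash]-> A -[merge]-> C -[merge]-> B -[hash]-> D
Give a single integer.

123040

step 1: scan E: cost=20, card=20
step 2: join A via hash
    card(P join A) = 20*50/(2) = 500
    cost = 20 + 2*50*6 + 20 = 640
step 3: join C via merge
    card(P join C) = 500*40/(5) = 4000
    cost = 640 + 500*9 + 40*6 + 500 + 40 = 5920
step 4: join B via merge
    card(P join B) = 4000*80/(5) = 64000
    cost = 5920 + 4000*12 + 80*7 + 4000 + 80 = 58560
step 5: join D via hash
    card(P join D) = 64000*40/(8) = 320000
    cost = 58560 + 2*40*6 + 64000 = 123040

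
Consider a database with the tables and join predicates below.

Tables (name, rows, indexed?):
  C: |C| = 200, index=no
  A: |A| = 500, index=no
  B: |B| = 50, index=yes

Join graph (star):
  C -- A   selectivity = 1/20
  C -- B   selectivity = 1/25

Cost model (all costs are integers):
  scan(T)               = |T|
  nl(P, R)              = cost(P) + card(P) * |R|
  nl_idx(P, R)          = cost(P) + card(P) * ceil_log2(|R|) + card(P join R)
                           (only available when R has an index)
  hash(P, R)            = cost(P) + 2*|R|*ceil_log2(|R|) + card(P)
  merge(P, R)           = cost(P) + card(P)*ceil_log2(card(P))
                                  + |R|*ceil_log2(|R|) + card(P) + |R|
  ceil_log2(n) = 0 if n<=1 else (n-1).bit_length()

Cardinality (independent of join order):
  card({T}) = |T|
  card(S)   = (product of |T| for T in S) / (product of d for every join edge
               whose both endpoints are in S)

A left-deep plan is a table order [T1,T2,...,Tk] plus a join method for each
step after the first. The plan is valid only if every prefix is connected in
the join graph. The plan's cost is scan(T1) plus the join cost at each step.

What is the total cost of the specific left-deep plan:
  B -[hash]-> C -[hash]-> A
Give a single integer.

12700

step 1: scan B: cost=50, card=50
step 2: join C via hash
    card(P join C) = 50*200/(25) = 400
    cost = 50 + 2*200*8 + 50 = 3300
step 3: join A via hash
    card(P join A) = 400*500/(20) = 10000
    cost = 3300 + 2*500*9 + 400 = 12700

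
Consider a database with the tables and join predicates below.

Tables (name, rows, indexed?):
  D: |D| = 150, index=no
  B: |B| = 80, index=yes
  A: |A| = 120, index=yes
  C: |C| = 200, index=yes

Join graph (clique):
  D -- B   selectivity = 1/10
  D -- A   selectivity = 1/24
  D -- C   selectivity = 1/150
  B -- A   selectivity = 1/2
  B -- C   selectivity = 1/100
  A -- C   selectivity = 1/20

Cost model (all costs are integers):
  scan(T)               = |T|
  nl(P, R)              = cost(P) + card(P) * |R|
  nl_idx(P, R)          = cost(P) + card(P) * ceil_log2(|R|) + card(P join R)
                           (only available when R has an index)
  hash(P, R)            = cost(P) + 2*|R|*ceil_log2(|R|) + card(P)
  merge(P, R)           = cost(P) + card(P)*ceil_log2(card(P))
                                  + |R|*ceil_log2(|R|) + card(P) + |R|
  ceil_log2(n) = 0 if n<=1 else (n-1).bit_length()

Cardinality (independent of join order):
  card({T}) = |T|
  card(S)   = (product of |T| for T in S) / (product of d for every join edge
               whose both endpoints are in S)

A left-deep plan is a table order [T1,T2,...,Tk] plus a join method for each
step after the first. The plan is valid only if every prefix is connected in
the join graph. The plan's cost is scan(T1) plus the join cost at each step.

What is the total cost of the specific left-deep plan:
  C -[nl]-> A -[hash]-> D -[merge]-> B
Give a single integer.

28790

step 1: scan C: cost=200, card=200
step 2: join A via nl
    card(P join A) = 200*120/(20) = 1200
    cost = 200 + 200*120 = 24200
step 3: join D via hash
    card(P join D) = 1200*150/(24*150) = 50
    cost = 24200 + 2*150*8 + 1200 = 27800
step 4: join B via merge
    card(P join B) = 50*80/(10*2*100) = 2
    cost = 27800 + 50*6 + 80*7 + 50 + 80 = 28790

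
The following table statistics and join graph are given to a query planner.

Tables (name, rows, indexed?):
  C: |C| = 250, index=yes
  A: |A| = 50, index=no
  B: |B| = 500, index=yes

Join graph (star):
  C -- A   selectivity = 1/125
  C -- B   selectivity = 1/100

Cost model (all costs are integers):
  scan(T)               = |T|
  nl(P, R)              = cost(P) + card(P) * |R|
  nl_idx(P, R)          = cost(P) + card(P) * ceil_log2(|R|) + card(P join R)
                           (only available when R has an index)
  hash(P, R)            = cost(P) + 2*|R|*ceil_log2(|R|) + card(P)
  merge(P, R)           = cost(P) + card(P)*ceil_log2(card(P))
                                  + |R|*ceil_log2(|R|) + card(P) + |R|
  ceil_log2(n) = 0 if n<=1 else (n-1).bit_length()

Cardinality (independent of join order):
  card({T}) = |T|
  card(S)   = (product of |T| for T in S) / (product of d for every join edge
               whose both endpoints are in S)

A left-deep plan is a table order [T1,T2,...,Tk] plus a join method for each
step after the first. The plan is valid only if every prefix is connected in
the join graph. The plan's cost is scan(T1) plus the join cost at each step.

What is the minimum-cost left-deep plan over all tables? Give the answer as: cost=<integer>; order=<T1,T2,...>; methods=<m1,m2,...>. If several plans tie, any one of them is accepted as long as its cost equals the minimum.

cost=1950; order=A,C,B; methods=nl_idx,nl_idx

Selinger DP (subsets sized 1..n):
  {C}: scan cost=250, card=250
  {A}: scan cost=50, card=50
  {B}: scan cost=500, card=500
  {AC}: card=100; try (C,nl_idx)→550, (A,hash)→1100, (C,merge)→2650, (A,merge)→2850, (C,hash)→4100, (C,nl)→12550 …(+1); best=550 via (C,nl_idx)
  {BC}: card=1250; try (B,nl_idx)→3750, (C,hash)→5000, (C,nl_idx)→5750, (B,merge)→7500, (C,merge)→7750, (B,hash)→9500 …(+2); best=3750 via (B,nl_idx)
  {ABC}: card=500; try (B,nl_idx)→1950, (A,hash)→5600, (B,merge)→6350, (B,hash)→9650, (A,merge)→19100, (B,nl)→50550 …(+1); best=1950 via (B,nl_idx)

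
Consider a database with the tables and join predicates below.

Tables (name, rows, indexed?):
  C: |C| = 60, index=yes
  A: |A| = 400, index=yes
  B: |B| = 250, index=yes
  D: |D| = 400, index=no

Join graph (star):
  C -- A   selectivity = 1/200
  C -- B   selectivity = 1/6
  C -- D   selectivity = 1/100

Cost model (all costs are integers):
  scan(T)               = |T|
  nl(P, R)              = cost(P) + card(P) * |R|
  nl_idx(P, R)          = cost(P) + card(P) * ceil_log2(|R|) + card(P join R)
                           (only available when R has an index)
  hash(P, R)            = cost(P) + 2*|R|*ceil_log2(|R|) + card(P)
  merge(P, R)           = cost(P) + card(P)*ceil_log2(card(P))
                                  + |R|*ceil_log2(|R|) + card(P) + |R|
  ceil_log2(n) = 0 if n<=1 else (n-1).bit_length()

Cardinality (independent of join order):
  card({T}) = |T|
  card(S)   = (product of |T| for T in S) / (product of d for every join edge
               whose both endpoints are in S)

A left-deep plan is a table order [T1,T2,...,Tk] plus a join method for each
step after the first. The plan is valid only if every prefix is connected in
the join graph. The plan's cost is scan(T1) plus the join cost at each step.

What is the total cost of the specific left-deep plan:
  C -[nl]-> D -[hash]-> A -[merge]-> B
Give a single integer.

step 1: scan C: cost=60, card=60
step 2: join D via nl
    card(P join D) = 60*400/(100) = 240
    cost = 60 + 60*400 = 24060
step 3: join A via hash
    card(P join A) = 240*400/(200) = 480
    cost = 24060 + 2*400*9 + 240 = 31500
step 4: join B via merge
    card(P join B) = 480*250/(6) = 20000
    cost = 31500 + 480*9 + 250*8 + 480 + 250 = 38550

38550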